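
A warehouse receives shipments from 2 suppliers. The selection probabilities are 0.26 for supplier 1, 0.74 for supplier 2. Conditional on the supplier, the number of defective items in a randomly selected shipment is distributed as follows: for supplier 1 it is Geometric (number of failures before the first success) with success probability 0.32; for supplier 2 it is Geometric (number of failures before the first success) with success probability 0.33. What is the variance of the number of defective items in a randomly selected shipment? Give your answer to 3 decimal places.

Per component, 1: μ=2.125, E[X²]=11.1562; 2: μ=2.0303, E[X²]=10.2746.
E[X] = 0.26·2.125 + 0.74·2.0303 = 2.05492.
E[X²] = 0.26·11.1562 + 0.74·10.2746 = 10.5038.
Var(X) = E[X²] − (E[X])² = 10.5038 − 4.22271 = 6.28109.

6.281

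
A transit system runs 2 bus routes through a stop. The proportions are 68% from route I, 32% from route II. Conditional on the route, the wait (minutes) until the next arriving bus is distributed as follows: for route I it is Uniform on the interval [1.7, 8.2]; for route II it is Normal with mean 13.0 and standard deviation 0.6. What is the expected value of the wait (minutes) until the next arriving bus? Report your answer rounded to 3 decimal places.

7.526

Component means — I: 4.95; II: 13.
E[X] = 0.68·4.95 + 0.32·13 = 7.526.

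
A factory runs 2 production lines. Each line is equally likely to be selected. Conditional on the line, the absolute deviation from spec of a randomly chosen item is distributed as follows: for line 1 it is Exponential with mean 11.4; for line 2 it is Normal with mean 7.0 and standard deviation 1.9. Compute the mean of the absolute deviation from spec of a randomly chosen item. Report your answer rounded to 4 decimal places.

9.2000

Component means — 1: 11.4; 2: 7.
E[X] = 0.5·11.4 + 0.5·7 = 9.2.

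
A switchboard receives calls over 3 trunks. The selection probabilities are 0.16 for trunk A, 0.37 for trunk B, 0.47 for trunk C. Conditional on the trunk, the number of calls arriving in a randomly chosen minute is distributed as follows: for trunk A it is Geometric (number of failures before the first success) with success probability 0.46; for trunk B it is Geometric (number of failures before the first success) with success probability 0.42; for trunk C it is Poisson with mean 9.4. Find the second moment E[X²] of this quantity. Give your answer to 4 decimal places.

48.4982

For each component E[X²] = Var + (mean)², giving A: 3.93006; B: 5.19501; C: 97.76.
Overall E[X²] = 0.16·3.93006 + 0.37·5.19501 + 0.47·97.76 = 48.4982.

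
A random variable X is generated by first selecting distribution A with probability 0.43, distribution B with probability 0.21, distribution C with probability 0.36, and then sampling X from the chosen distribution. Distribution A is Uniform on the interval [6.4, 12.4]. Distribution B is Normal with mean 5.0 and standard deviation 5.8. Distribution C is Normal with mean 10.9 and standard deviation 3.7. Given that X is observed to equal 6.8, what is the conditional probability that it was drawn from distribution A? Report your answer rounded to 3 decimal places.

0.673

Likelihoods f(6.8 | ·): A: 0.166667; B: 0.0655493; C: 0.0583542.
Posterior ∝ prior × likelihood. Numerator for A: 0.43·0.166667 = 0.0716667.
Normalizing constant: 0.43·0.166667 + 0.21·0.0655493 + 0.36·0.0583542 = 0.10644.
P(A | observation) = 0.0716667 / 0.10644 = 0.673309.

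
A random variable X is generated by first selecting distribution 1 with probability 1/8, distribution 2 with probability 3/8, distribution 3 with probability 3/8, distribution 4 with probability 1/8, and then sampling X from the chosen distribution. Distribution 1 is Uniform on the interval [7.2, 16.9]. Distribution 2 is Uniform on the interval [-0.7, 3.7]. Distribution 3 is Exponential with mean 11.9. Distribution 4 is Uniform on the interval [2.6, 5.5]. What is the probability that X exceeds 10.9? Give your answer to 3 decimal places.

Conditional on each component, P(X > 10.9): 1: 0.618557; 2: 0; 3: 0.40013; 4: 0.
By total probability, P(X > 10.9) = 0.125·0.618557 + 0.375·0 + 0.375·0.40013 + 0.125·0 = 0.227368.

0.227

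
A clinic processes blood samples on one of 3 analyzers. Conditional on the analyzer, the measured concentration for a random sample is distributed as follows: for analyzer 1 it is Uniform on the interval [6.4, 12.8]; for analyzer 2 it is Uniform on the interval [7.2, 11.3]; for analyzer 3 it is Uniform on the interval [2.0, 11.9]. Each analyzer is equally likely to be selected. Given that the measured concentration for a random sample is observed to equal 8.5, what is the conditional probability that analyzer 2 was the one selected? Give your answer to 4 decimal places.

Likelihoods f(8.5 | ·): 1: 0.15625; 2: 0.243902; 3: 0.10101.
Posterior ∝ prior × likelihood. Numerator for 2: 0.333333·0.243902 = 0.0813008.
Normalizing constant: 0.333333·0.15625 + 0.333333·0.243902 + 0.333333·0.10101 = 0.167054.
P(2 | observation) = 0.0813008 / 0.167054 = 0.486673.

0.4867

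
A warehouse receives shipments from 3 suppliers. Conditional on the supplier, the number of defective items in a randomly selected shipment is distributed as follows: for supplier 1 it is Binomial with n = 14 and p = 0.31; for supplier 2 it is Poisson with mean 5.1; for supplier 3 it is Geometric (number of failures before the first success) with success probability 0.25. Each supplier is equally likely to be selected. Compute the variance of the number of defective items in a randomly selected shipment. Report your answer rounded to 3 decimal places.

Per component, 1: μ=4.34, E[X²]=21.8302; 2: μ=5.1, E[X²]=31.11; 3: μ=3, E[X²]=21.
E[X] = 0.333333·4.34 + 0.333333·5.1 + 0.333333·3 = 4.14667.
E[X²] = 0.333333·21.8302 + 0.333333·31.11 + 0.333333·21 = 24.6467.
Var(X) = E[X²] − (E[X])² = 24.6467 − 17.1948 = 7.45189.

7.452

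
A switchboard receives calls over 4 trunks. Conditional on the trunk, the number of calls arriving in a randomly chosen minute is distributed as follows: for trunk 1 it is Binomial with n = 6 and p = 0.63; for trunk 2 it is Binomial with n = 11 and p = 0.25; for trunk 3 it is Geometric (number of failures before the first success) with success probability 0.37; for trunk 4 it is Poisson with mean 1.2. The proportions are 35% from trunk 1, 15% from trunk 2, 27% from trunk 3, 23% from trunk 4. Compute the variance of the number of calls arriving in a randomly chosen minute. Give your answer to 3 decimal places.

Per component, 1: μ=3.78, E[X²]=15.687; 2: μ=2.75, E[X²]=9.625; 3: μ=1.7027, E[X²]=7.5011; 4: μ=1.2, E[X²]=2.64.
E[X] = 0.35·3.78 + 0.15·2.75 + 0.27·1.7027 + 0.23·1.2 = 2.47123.
E[X²] = 0.35·15.687 + 0.15·9.625 + 0.27·7.5011 + 0.23·2.64 = 9.5667.
Var(X) = E[X²] − (E[X])² = 9.5667 − 6.10698 = 3.45972.

3.460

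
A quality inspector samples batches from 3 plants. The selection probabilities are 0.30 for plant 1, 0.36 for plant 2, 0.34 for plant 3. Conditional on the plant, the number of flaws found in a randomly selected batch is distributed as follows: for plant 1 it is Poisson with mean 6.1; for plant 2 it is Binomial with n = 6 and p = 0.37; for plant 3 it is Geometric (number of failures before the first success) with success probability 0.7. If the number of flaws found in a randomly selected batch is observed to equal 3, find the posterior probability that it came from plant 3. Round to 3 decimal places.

Likelihoods P(X=3 | ·): 1: 0.0848481; 2: 0.253313; 3: 0.0189.
Posterior ∝ prior × likelihood. Numerator for 3: 0.34·0.0189 = 0.006426.
Normalizing constant: 0.3·0.0848481 + 0.36·0.253313 + 0.34·0.0189 = 0.123073.
P(3 | observation) = 0.006426 / 0.123073 = 0.0522129.

0.052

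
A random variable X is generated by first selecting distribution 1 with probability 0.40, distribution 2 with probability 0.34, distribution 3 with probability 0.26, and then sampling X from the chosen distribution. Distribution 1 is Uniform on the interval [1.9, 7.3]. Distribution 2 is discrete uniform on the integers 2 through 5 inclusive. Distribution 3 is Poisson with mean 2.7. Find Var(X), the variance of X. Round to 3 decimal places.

Per component, 1: μ=4.6, E[X²]=23.59; 2: μ=3.5, E[X²]=13.5; 3: μ=2.7, E[X²]=9.99.
E[X] = 0.4·4.6 + 0.34·3.5 + 0.26·2.7 = 3.732.
E[X²] = 0.4·23.59 + 0.34·13.5 + 0.26·9.99 = 16.6234.
Var(X) = E[X²] − (E[X])² = 16.6234 − 13.9278 = 2.69558.

2.696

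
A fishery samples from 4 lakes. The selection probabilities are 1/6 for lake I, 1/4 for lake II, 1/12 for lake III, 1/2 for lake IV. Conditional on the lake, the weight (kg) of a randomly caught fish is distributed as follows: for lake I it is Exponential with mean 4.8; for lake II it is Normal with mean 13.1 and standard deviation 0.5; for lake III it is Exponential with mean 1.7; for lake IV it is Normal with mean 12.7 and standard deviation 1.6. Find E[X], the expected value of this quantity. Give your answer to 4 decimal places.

10.5667

Component means — I: 4.8; II: 13.1; III: 1.7; IV: 12.7.
E[X] = 0.166667·4.8 + 0.25·13.1 + 0.0833333·1.7 + 0.5·12.7 = 10.5667.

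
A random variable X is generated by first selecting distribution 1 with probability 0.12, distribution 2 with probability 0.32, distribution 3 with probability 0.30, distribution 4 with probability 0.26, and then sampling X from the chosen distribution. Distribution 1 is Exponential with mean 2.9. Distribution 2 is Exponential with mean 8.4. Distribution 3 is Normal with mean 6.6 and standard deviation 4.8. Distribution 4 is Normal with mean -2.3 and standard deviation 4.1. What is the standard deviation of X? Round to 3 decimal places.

7.306

Per component, 1: μ=2.9, E[X²]=16.82; 2: μ=8.4, E[X²]=141.12; 3: μ=6.6, E[X²]=66.6; 4: μ=-2.3, E[X²]=22.1.
E[X] = 0.12·2.9 + 0.32·8.4 + 0.3·6.6 + 0.26·-2.3 = 4.418.
E[X²] = 0.12·16.82 + 0.32·141.12 + 0.3·66.6 + 0.26·22.1 = 72.9028.
Var(X) = E[X²] − (E[X])² = 72.9028 − 19.5187 = 53.3841.
SD(X) = √53.3841 = 7.30644.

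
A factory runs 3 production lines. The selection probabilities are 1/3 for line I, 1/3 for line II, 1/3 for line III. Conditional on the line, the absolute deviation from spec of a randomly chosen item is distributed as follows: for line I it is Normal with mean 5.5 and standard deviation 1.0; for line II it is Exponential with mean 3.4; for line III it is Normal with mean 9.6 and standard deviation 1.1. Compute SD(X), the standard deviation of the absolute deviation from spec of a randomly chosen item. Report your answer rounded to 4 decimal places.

Per component, I: μ=5.5, E[X²]=31.25; II: μ=3.4, E[X²]=23.12; III: μ=9.6, E[X²]=93.37.
E[X] = 0.333333·5.5 + 0.333333·3.4 + 0.333333·9.6 = 6.16667.
E[X²] = 0.333333·31.25 + 0.333333·23.12 + 0.333333·93.37 = 49.2467.
Var(X) = E[X²] − (E[X])² = 49.2467 − 38.0278 = 11.2189.
SD(X) = √11.2189 = 3.34946.

3.3495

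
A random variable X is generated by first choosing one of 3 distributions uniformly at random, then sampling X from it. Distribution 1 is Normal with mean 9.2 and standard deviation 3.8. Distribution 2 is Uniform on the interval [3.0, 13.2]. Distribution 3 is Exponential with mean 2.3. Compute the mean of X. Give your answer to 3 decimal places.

6.533

Component means — 1: 9.2; 2: 8.1; 3: 2.3.
E[X] = 0.333333·9.2 + 0.333333·8.1 + 0.333333·2.3 = 6.53333.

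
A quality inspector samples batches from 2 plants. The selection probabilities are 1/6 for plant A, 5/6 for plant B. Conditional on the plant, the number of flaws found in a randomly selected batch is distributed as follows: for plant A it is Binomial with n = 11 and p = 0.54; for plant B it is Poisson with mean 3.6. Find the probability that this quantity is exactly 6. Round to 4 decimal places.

Conditional on each plant, P(X = 6): A: 0.235936; B: 0.0826081.
By total probability, P(X = 6) = 0.166667·0.235936 + 0.833333·0.0826081 = 0.108163.

0.1082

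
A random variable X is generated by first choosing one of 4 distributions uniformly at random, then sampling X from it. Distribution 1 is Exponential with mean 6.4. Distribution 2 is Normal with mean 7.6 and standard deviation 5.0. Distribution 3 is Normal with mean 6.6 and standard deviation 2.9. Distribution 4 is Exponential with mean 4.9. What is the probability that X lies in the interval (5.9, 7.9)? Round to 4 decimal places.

Conditional on each component, P(5.9 < X < 7.9): 1: 0.106756; 2: 0.156994; 3: 0.268392; 4: 0.100528.
By total probability, P(5.9 < X < 7.9) = 0.25·0.106756 + 0.25·0.156994 + 0.25·0.268392 + 0.25·0.100528 = 0.158168.

0.1582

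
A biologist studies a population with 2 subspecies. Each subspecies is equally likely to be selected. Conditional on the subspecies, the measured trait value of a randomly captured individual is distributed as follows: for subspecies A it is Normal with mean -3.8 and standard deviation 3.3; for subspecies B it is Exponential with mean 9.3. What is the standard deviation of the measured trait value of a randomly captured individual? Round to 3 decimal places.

9.570

Per component, A: μ=-3.8, E[X²]=25.33; B: μ=9.3, E[X²]=172.98.
E[X] = 0.5·-3.8 + 0.5·9.3 = 2.75.
E[X²] = 0.5·25.33 + 0.5·172.98 = 99.155.
Var(X) = E[X²] − (E[X])² = 99.155 − 7.5625 = 91.5925.
SD(X) = √91.5925 = 9.5704.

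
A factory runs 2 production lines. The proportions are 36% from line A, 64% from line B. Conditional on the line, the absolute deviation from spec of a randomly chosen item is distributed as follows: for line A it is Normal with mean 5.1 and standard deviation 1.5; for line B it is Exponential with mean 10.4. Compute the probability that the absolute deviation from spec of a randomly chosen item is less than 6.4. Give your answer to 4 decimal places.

Conditional on each line, P(X < 6.4): A: 0.806938; B: 0.459567.
By total probability, P(X < 6.4) = 0.36·0.806938 + 0.64·0.459567 = 0.58462.

0.5846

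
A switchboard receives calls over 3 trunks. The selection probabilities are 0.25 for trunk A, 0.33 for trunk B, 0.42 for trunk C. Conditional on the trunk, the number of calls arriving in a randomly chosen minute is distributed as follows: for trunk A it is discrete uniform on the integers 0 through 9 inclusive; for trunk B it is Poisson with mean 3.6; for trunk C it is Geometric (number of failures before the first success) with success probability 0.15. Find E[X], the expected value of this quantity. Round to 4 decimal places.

4.6930

Component means — A: 4.5; B: 3.6; C: 5.66667.
E[X] = 0.25·4.5 + 0.33·3.6 + 0.42·5.66667 = 4.693.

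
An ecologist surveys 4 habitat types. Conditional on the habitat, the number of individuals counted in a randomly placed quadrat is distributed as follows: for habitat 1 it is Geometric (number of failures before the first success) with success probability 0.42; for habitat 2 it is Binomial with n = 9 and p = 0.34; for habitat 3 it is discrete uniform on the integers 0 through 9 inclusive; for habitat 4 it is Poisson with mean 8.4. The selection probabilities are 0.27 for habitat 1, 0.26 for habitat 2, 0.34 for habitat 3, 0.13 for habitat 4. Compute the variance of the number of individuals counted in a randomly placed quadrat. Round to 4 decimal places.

Per component, 1: μ=1.38095, E[X²]=5.19501; 2: μ=3.06, E[X²]=11.3832; 3: μ=4.5, E[X²]=28.5; 4: μ=8.4, E[X²]=78.96.
E[X] = 0.27·1.38095 + 0.26·3.06 + 0.34·4.5 + 0.13·8.4 = 3.79046.
E[X²] = 0.27·5.19501 + 0.26·11.3832 + 0.34·28.5 + 0.13·78.96 = 24.3171.
Var(X) = E[X²] − (E[X])² = 24.3171 − 14.3676 = 9.94952.

9.9495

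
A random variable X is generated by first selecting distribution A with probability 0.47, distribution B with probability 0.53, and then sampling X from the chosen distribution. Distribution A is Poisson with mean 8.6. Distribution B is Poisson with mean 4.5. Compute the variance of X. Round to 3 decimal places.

10.614

Per component, A: μ=8.6, E[X²]=82.56; B: μ=4.5, E[X²]=24.75.
E[X] = 0.47·8.6 + 0.53·4.5 = 6.427.
E[X²] = 0.47·82.56 + 0.53·24.75 = 51.9207.
Var(X) = E[X²] − (E[X])² = 51.9207 − 41.3063 = 10.6144.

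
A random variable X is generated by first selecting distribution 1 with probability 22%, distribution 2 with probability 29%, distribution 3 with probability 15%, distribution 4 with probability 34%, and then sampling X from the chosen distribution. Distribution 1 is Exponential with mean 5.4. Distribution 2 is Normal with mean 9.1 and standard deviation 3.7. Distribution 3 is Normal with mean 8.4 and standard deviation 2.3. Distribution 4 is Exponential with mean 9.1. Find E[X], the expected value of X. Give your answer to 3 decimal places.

8.181

Component means — 1: 5.4; 2: 9.1; 3: 8.4; 4: 9.1.
E[X] = 0.22·5.4 + 0.29·9.1 + 0.15·8.4 + 0.34·9.1 = 8.181.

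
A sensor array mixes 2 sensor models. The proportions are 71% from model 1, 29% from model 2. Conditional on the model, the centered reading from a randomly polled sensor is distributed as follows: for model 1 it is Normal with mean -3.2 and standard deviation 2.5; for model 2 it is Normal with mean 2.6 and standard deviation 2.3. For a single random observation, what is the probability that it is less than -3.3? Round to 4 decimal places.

0.3452

Conditional on each model, P(X < -3.3): 1: 0.484047; 2: 0.00515556.
By total probability, P(X < -3.3) = 0.71·0.484047 + 0.29·0.00515556 = 0.345168.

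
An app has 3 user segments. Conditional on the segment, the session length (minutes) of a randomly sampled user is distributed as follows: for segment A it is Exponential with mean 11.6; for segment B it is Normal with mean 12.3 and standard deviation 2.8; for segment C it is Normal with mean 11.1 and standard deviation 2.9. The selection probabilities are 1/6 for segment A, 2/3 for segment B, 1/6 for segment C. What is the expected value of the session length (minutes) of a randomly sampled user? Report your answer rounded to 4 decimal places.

11.9833

Component means — A: 11.6; B: 12.3; C: 11.1.
E[X] = 0.166667·11.6 + 0.666667·12.3 + 0.166667·11.1 = 11.9833.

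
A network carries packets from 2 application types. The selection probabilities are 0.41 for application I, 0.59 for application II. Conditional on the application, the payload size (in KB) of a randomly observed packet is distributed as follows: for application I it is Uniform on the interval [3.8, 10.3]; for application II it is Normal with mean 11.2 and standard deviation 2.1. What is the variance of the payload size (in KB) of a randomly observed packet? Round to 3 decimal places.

Per component, I: μ=7.05, E[X²]=53.2233; II: μ=11.2, E[X²]=129.85.
E[X] = 0.41·7.05 + 0.59·11.2 = 9.4985.
E[X²] = 0.41·53.2233 + 0.59·129.85 = 98.4331.
Var(X) = E[X²] − (E[X])² = 98.4331 − 90.2215 = 8.21156.

8.212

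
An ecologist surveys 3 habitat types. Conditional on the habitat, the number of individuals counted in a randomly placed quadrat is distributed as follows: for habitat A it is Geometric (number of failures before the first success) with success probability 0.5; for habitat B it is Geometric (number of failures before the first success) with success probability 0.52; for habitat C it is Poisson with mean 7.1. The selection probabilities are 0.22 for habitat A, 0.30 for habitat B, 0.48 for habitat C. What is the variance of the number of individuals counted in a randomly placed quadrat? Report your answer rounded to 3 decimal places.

13.805

Per component, A: μ=1, E[X²]=3; B: μ=0.923077, E[X²]=2.62722; C: μ=7.1, E[X²]=57.51.
E[X] = 0.22·1 + 0.3·0.923077 + 0.48·7.1 = 3.90492.
E[X²] = 0.22·3 + 0.3·2.62722 + 0.48·57.51 = 29.053.
Var(X) = E[X²] − (E[X])² = 29.053 − 15.2484 = 13.8045.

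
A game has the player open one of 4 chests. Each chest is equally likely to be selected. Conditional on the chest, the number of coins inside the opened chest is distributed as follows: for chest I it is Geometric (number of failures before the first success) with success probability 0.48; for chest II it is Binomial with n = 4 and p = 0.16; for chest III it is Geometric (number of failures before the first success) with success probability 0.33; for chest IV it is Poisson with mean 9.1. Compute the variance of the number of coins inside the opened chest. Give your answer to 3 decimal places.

16.315

Per component, I: μ=1.08333, E[X²]=3.43056; II: μ=0.64, E[X²]=0.9472; III: μ=2.0303, E[X²]=10.2746; IV: μ=9.1, E[X²]=91.91.
E[X] = 0.25·1.08333 + 0.25·0.64 + 0.25·2.0303 + 0.25·9.1 = 3.21341.
E[X²] = 0.25·3.43056 + 0.25·0.9472 + 0.25·10.2746 + 0.25·91.91 = 26.6406.
Var(X) = E[X²] − (E[X])² = 26.6406 − 10.326 = 16.3146.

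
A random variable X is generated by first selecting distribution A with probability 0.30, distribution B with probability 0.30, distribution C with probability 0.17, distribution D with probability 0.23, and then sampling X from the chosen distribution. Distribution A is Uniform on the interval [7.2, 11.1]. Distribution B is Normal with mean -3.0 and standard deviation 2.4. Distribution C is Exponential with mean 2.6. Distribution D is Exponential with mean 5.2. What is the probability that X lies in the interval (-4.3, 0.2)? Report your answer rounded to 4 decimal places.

Conditional on each component, P(-4.3 < X < 0.2): A: 0; B: 0.614765; C: 0.0740389; D: 0.0377313.
By total probability, P(-4.3 < X < 0.2) = 0.3·0 + 0.3·0.614765 + 0.17·0.0740389 + 0.23·0.0377313 = 0.205694.

0.2057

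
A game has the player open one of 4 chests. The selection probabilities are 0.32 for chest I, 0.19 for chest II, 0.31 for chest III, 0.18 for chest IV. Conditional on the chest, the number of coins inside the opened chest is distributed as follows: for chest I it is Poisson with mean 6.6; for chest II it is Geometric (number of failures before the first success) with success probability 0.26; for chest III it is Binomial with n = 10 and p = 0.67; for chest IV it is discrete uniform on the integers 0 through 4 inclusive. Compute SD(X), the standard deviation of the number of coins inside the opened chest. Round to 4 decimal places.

3.0734

Per component, I: μ=6.6, E[X²]=50.16; II: μ=2.84615, E[X²]=19.0473; III: μ=6.7, E[X²]=47.101; IV: μ=2, E[X²]=6.
E[X] = 0.32·6.6 + 0.19·2.84615 + 0.31·6.7 + 0.18·2 = 5.08977.
E[X²] = 0.32·50.16 + 0.19·19.0473 + 0.31·47.101 + 0.18·6 = 35.3515.
Var(X) = E[X²] − (E[X])² = 35.3515 − 25.9058 = 9.44575.
SD(X) = √9.44575 = 3.07339.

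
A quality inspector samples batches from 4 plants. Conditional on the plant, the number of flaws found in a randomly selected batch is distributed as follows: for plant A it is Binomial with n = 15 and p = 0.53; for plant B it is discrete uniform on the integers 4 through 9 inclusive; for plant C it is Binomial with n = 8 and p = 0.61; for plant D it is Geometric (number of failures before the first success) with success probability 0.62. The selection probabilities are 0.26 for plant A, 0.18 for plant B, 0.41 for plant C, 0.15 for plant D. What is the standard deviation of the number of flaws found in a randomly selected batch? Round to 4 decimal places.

Per component, A: μ=7.95, E[X²]=66.939; B: μ=6.5, E[X²]=45.1667; C: μ=4.88, E[X²]=25.7176; D: μ=0.612903, E[X²]=1.3642.
E[X] = 0.26·7.95 + 0.18·6.5 + 0.41·4.88 + 0.15·0.612903 = 5.32974.
E[X²] = 0.26·66.939 + 0.18·45.1667 + 0.41·25.7176 + 0.15·1.3642 = 36.283.
Var(X) = E[X²] − (E[X])² = 36.283 − 28.4061 = 7.87691.
SD(X) = √7.87691 = 2.80658.

2.8066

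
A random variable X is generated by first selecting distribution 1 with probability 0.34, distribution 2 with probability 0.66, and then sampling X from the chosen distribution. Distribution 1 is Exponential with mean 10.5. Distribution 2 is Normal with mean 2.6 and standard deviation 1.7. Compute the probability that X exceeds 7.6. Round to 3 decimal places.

Conditional on each component, P(X > 7.6): 1: 0.484901; 2: 0.00163484.
By total probability, P(X > 7.6) = 0.34·0.484901 + 0.66·0.00163484 = 0.165946.

0.166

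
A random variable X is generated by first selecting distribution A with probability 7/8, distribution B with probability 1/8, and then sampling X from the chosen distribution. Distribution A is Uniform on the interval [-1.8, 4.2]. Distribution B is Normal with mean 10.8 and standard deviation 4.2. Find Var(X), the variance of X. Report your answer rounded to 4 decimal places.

14.9100

Per component, A: μ=1.2, E[X²]=4.44; B: μ=10.8, E[X²]=134.28.
E[X] = 0.875·1.2 + 0.125·10.8 = 2.4.
E[X²] = 0.875·4.44 + 0.125·134.28 = 20.67.
Var(X) = E[X²] − (E[X])² = 20.67 − 5.76 = 14.91.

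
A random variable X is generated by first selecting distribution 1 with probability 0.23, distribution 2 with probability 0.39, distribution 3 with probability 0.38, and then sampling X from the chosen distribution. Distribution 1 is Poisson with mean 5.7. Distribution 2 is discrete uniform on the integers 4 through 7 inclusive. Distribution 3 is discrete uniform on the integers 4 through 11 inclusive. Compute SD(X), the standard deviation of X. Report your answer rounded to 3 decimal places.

Per component, 1: μ=5.7, E[X²]=38.19; 2: μ=5.5, E[X²]=31.5; 3: μ=7.5, E[X²]=61.5.
E[X] = 0.23·5.7 + 0.39·5.5 + 0.38·7.5 = 6.306.
E[X²] = 0.23·38.19 + 0.39·31.5 + 0.38·61.5 = 44.4387.
Var(X) = E[X²] − (E[X])² = 44.4387 − 39.7656 = 4.67306.
SD(X) = √4.67306 = 2.16173.

2.162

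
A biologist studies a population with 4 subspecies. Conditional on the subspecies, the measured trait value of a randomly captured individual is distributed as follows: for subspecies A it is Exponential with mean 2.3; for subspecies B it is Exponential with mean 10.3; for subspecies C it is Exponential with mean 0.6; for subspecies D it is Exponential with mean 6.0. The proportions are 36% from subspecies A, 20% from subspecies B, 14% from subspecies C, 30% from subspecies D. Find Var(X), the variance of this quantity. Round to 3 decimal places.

45.174

Per component, A: μ=2.3, E[X²]=10.58; B: μ=10.3, E[X²]=212.18; C: μ=0.6, E[X²]=0.72; D: μ=6, E[X²]=72.
E[X] = 0.36·2.3 + 0.2·10.3 + 0.14·0.6 + 0.3·6 = 4.772.
E[X²] = 0.36·10.58 + 0.2·212.18 + 0.14·0.72 + 0.3·72 = 67.9456.
Var(X) = E[X²] − (E[X])² = 67.9456 − 22.772 = 45.1736.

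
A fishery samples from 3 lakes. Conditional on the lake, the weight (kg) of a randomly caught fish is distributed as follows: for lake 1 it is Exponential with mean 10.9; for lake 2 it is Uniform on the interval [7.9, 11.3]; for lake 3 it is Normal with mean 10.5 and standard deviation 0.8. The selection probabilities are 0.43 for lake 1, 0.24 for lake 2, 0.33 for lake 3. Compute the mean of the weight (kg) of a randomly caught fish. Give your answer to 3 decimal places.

Component means — 1: 10.9; 2: 9.6; 3: 10.5.
E[X] = 0.43·10.9 + 0.24·9.6 + 0.33·10.5 = 10.456.

10.456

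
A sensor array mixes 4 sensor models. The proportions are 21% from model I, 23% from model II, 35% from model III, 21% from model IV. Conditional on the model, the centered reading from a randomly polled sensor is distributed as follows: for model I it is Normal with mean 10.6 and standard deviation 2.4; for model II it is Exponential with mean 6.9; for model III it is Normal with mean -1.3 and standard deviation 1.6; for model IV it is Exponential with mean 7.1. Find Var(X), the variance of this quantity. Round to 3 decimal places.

Per component, I: μ=10.6, E[X²]=118.12; II: μ=6.9, E[X²]=95.22; III: μ=-1.3, E[X²]=4.25; IV: μ=7.1, E[X²]=100.82.
E[X] = 0.21·10.6 + 0.23·6.9 + 0.35·-1.3 + 0.21·7.1 = 4.849.
E[X²] = 0.21·118.12 + 0.23·95.22 + 0.35·4.25 + 0.21·100.82 = 69.3655.
Var(X) = E[X²] − (E[X])² = 69.3655 − 23.5128 = 45.8527.

45.853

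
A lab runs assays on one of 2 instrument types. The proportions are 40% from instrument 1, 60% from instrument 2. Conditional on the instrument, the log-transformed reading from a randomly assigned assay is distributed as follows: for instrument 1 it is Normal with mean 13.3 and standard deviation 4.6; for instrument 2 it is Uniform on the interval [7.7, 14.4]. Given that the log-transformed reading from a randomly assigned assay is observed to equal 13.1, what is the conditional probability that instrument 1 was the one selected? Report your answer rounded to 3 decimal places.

0.279

Likelihoods f(13.1 | ·): 1: 0.0866446; 2: 0.149254.
Posterior ∝ prior × likelihood. Numerator for 1: 0.4·0.0866446 = 0.0346579.
Normalizing constant: 0.4·0.0866446 + 0.6·0.149254 = 0.12421.
P(1 | observation) = 0.0346579 / 0.12421 = 0.279026.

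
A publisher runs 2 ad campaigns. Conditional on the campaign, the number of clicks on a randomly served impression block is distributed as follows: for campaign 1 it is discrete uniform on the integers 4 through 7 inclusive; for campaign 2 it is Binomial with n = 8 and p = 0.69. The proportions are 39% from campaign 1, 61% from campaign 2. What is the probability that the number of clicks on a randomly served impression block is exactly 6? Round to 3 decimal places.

Conditional on each campaign, P(X = 6): 1: 0.25; 2: 0.290386.
By total probability, P(X = 6) = 0.39·0.25 + 0.61·0.290386 = 0.274636.

0.275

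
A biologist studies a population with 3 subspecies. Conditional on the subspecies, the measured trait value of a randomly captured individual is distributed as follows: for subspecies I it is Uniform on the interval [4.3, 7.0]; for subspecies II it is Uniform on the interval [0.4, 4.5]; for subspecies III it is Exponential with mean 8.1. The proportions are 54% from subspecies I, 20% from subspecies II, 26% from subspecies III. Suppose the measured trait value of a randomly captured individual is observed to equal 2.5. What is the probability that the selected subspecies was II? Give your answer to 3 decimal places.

Likelihoods f(2.5 | ·): I: 0; II: 0.243902; III: 0.0906721.
Posterior ∝ prior × likelihood. Numerator for II: 0.2·0.243902 = 0.0487805.
Normalizing constant: 0.54·0 + 0.2·0.243902 + 0.26·0.0906721 = 0.0723552.
P(II | observation) = 0.0487805 / 0.0723552 = 0.674181.

0.674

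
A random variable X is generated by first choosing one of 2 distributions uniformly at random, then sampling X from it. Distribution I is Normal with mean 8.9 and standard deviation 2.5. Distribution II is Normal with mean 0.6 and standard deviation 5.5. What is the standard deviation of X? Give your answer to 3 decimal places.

5.956

Per component, I: μ=8.9, E[X²]=85.46; II: μ=0.6, E[X²]=30.61.
E[X] = 0.5·8.9 + 0.5·0.6 = 4.75.
E[X²] = 0.5·85.46 + 0.5·30.61 = 58.035.
Var(X) = E[X²] − (E[X])² = 58.035 − 22.5625 = 35.4725.
SD(X) = √35.4725 = 5.95588.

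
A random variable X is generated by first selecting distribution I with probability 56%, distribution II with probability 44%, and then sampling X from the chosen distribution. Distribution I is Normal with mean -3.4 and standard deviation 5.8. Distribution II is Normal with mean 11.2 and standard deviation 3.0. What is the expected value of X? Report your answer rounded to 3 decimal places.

3.024

Component means — I: -3.4; II: 11.2.
E[X] = 0.56·-3.4 + 0.44·11.2 = 3.024.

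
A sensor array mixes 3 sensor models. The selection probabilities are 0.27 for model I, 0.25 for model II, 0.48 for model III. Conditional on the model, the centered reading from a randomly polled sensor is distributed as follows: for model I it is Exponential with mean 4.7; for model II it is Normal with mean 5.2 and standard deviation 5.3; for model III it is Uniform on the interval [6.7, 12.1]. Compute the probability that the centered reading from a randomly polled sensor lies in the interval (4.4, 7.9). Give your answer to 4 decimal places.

0.2260

Conditional on each model, P(4.4 < X < 7.9): I: 0.205911; II: 0.254766; III: 0.222222.
By total probability, P(4.4 < X < 7.9) = 0.27·0.205911 + 0.25·0.254766 + 0.48·0.222222 = 0.225954.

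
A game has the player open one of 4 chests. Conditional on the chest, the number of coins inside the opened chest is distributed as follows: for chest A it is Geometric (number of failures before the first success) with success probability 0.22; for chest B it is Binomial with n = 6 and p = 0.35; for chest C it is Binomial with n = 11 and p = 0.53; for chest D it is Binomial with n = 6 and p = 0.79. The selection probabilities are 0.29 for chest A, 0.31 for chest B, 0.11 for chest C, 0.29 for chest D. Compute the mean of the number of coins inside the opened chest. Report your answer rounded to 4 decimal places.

3.6951

Component means — A: 3.54545; B: 2.1; C: 5.83; D: 4.74.
E[X] = 0.29·3.54545 + 0.31·2.1 + 0.11·5.83 + 0.29·4.74 = 3.69508.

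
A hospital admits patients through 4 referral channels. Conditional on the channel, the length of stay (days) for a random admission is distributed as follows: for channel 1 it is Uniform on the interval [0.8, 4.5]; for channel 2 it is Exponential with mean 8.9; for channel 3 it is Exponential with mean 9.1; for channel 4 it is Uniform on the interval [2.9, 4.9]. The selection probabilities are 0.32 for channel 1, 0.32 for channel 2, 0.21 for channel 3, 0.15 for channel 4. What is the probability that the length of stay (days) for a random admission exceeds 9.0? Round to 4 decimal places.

Conditional on each channel, P(X > 9.0): 1: 0; 2: 0.363769; 3: 0.371944; 4: 0.
By total probability, P(X > 9.0) = 0.32·0 + 0.32·0.363769 + 0.21·0.371944 + 0.15·0 = 0.194514.

0.1945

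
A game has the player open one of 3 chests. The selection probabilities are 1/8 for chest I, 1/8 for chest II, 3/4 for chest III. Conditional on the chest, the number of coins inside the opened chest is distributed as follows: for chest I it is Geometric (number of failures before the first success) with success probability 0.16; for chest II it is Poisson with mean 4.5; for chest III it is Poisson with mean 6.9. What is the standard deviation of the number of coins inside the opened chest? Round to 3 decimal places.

Per component, I: μ=5.25, E[X²]=60.375; II: μ=4.5, E[X²]=24.75; III: μ=6.9, E[X²]=54.51.
E[X] = 0.125·5.25 + 0.125·4.5 + 0.75·6.9 = 6.39375.
E[X²] = 0.125·60.375 + 0.125·24.75 + 0.75·54.51 = 51.5231.
Var(X) = E[X²] − (E[X])² = 51.5231 − 40.88 = 10.6431.
SD(X) = √10.6431 = 3.26237.

3.262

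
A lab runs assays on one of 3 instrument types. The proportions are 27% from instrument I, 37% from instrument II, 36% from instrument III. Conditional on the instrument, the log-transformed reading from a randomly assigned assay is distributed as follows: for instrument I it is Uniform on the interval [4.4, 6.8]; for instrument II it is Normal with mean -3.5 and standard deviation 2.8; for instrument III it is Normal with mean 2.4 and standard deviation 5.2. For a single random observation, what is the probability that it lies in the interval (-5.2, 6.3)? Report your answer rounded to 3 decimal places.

Conditional on each instrument, P(-5.2 < X < 6.3): I: 0.791667; II: 0.727889; III: 0.701439.
By total probability, P(-5.2 < X < 6.3) = 0.27·0.791667 + 0.37·0.727889 + 0.36·0.701439 = 0.735587.

0.736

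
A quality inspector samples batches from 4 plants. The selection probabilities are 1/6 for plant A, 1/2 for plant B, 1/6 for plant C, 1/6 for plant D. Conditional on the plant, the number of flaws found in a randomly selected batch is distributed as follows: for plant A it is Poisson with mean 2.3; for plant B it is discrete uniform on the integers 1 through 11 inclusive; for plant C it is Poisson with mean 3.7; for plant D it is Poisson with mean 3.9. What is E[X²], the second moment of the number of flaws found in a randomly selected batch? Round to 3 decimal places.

For each component E[X²] = Var + (mean)², giving A: 7.59; B: 46; C: 17.39; D: 19.11.
Overall E[X²] = 0.166667·7.59 + 0.5·46 + 0.166667·17.39 + 0.166667·19.11 = 30.3483.

30.348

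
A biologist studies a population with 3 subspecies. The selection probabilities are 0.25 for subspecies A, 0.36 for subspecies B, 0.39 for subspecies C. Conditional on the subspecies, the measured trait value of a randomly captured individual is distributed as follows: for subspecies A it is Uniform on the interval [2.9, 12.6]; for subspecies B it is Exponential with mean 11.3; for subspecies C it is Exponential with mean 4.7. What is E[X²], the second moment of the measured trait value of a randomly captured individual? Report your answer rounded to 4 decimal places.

126.1428

For each component E[X²] = Var + (mean)², giving A: 67.9033; B: 255.38; C: 44.18.
Overall E[X²] = 0.25·67.9033 + 0.36·255.38 + 0.39·44.18 = 126.143.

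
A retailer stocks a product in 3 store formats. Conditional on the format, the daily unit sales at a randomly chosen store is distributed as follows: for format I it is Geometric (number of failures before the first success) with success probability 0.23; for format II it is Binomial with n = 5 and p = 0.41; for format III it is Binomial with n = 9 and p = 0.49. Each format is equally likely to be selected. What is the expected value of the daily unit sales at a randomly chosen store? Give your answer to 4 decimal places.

Component means — I: 3.34783; II: 2.05; III: 4.41.
E[X] = 0.333333·3.34783 + 0.333333·2.05 + 0.333333·4.41 = 3.26928.

3.2693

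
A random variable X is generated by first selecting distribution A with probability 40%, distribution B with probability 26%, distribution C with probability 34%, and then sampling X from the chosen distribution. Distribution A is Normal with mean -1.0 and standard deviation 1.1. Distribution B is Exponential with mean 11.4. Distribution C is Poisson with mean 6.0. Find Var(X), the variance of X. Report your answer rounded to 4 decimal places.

61.5464

Per component, A: μ=-1, E[X²]=2.21; B: μ=11.4, E[X²]=259.92; C: μ=6, E[X²]=42.
E[X] = 0.4·-1 + 0.26·11.4 + 0.34·6 = 4.604.
E[X²] = 0.4·2.21 + 0.26·259.92 + 0.34·42 = 82.7432.
Var(X) = E[X²] − (E[X])² = 82.7432 − 21.1968 = 61.5464.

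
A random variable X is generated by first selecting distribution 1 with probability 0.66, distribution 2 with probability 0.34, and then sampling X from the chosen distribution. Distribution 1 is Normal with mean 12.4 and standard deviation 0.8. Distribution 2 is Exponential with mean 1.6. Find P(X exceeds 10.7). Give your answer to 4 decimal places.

Conditional on each component, P(X > 10.7): 1: 0.983207; 2: 0.00124639.
By total probability, P(X > 10.7) = 0.66·0.983207 + 0.34·0.00124639 = 0.64934.

0.6493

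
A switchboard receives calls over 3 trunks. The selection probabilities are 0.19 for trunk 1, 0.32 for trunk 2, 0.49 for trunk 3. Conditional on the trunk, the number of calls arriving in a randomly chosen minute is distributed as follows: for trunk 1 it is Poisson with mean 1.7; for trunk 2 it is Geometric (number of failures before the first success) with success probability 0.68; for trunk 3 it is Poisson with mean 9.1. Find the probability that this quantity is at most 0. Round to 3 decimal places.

0.252

Conditional on each trunk, P(X ≤ 0): 1: 0.182684; 2: 0.68; 3: 0.000111666.
By total probability, P(X ≤ 0) = 0.19·0.182684 + 0.32·0.68 + 0.49·0.000111666 = 0.252365.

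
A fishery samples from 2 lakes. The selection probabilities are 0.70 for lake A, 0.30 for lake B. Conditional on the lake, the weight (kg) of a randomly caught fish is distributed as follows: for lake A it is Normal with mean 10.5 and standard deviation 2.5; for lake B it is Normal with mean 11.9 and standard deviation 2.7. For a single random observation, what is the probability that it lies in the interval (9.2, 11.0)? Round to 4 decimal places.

0.2576

Conditional on each lake, P(9.2 < X < 11.0): A: 0.277728; B: 0.210786.
By total probability, P(9.2 < X < 11.0) = 0.7·0.277728 + 0.3·0.210786 = 0.257645.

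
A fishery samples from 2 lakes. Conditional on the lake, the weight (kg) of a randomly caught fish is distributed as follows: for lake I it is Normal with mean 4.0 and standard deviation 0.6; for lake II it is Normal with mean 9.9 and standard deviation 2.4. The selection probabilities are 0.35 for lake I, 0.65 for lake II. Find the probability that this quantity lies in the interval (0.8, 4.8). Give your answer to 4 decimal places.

Conditional on each lake, P(0.8 < X < 4.8): I: 0.908789; II: 0.0167185.
By total probability, P(0.8 < X < 4.8) = 0.35·0.908789 + 0.65·0.0167185 = 0.328943.

0.3289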